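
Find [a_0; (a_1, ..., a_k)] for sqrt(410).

Write x_i = (sqrt(410) + m_i)/d_i with (m_0, d_0) = (0, 1). a_0 = floor(sqrt(410)) = 20, since 20^2 = 400 <= 410 < 441 = 21^2.
Iterate m_{i+1} = d_i*a_i - m_i, d_{i+1} = (410 - m_{i+1}^2)/d_i, a_{i+1} = floor((a_0 + m_{i+1})/d_{i+1}):
  m_1 = 1*20 - 0 = 20, d_1 = (410 - 20^2)/1 = 10/1 = 10, a_1 = floor((20 + 20)/10) = 4.
  m_2 = 10*4 - 20 = 20, d_2 = (410 - 20^2)/10 = 10/10 = 1, a_2 = floor((20 + 20)/1) = 40.
  m_3 = 1*40 - 20 = 20, d_3 = (410 - 20^2)/1 = 10/1 = 10: (m_3, d_3) = (m_1, d_1) = (20, 10), so from here the quotients repeat a_1, a_2; the period length is 2.
Hence the expansion of sqrt(410) is a_0 = 20 followed by the repeating block 4, 40 (period 2).

[20; (4, 40)]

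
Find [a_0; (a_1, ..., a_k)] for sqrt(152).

[12; (3, 24)]

Write x_i = (sqrt(152) + m_i)/d_i with (m_0, d_0) = (0, 1). a_0 = floor(sqrt(152)) = 12, since 12^2 = 144 <= 152 < 169 = 13^2.
Iterate m_{i+1} = d_i*a_i - m_i, d_{i+1} = (152 - m_{i+1}^2)/d_i, a_{i+1} = floor((a_0 + m_{i+1})/d_{i+1}):
  m_1 = 1*12 - 0 = 12, d_1 = (152 - 12^2)/1 = 8/1 = 8, a_1 = floor((12 + 12)/8) = 3.
  m_2 = 8*3 - 12 = 12, d_2 = (152 - 12^2)/8 = 8/8 = 1, a_2 = floor((12 + 12)/1) = 24.
  m_3 = 1*24 - 12 = 12, d_3 = (152 - 12^2)/1 = 8/1 = 8: (m_3, d_3) = (m_1, d_1) = (12, 8), so from here the quotients repeat a_1, a_2; the period length is 2.
Hence the expansion of sqrt(152) is a_0 = 12 followed by the repeating block 3, 24 (period 2).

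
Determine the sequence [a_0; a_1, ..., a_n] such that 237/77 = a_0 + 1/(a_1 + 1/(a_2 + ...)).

[3; 12, 1, 5]

Run the Euclidean algorithm on 237 and 77; the successive quotients are the partial quotients a_0, a_1, ... (each step inverts the fractional part left over by the previous one):
  237 = 3*77 + 6, so a_0 = 3.
  77 = 12*6 + 5, so a_1 = 12.
  6 = 1*5 + 1, so a_2 = 1.
  5 = 5*1 + 0, so a_3 = 5.
The remainder reaches 0 after 4 divisions, so the expansion has 4 partial quotients, read off in order.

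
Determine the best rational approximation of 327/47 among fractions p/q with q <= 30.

167/24

Expand x = 327/47 as a continued fraction with the Euclidean algorithm:
  327 = 6*47 + 45, so a_0 = 6.
  47 = 1*45 + 2, so a_1 = 1.
  45 = 22*2 + 1, so a_2 = 22.
  2 = 2*1 + 0, so a_3 = 2.
so x = [6; 1, 22, 2].
Convergents (p_i = a_i*p_{i-1} + p_{i-2}, q_i = a_i*q_{i-1} + q_{i-2} with p_{-2}=0, p_{-1}=1, q_{-2}=1, q_{-1}=0), until the denominator exceeds 30:
  i=0: a_0=6, p_0 = 6*1 + 0 = 6, q_0 = 6*0 + 1 = 1.
  i=1: a_1=1, p_1 = 1*6 + 1 = 7, q_1 = 1*1 + 0 = 1.
  i=2: a_2=22, p_2 = 22*7 + 6 = 160, q_2 = 22*1 + 1 = 23.
  i=3: a_3=2, p_3 = 2*160 + 7 = 327, q_3 = 2*23 + 1 = 47.
q_3 = 47 > 30, so the last convergent with denominator <= 30 is p_2/q_2 = 160/23.
The closest fraction with denominator <= 30 is either p_2/q_2 or the intermediate fraction (k*p_2 + p_1)/(k*q_2 + q_1) with the largest k >= 1 whose denominator stays <= 30; these approach x as k grows, and every other convergent or intermediate fraction in range is farther away.
Largest k: floor((30 - q_1)/q_2) = floor((30 - 1)/23) = 1.
That gives (1*160 + 7)/(1*23 + 1) = 167/24.
Compare the errors: |x - 160/23| = |327*23 - 160*47|/(47*23) = 1/1081, and |x - 167/24| = |327*24 - 167*47|/(47*24) = 1/1128.
Cross-multiplying, 1*1081 = 1081 < 1128 = 1*1128, so 1/1128 is smaller: the intermediate fraction 167/24 is closer to x than 160/23.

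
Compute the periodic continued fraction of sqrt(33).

[5; (1, 2, 1, 10)]

Write x_i = (sqrt(33) + m_i)/d_i with (m_0, d_0) = (0, 1). a_0 = floor(sqrt(33)) = 5, since 5^2 = 25 <= 33 < 36 = 6^2.
Iterate m_{i+1} = d_i*a_i - m_i, d_{i+1} = (33 - m_{i+1}^2)/d_i, a_{i+1} = floor((a_0 + m_{i+1})/d_{i+1}):
  m_1 = 1*5 - 0 = 5, d_1 = (33 - 5^2)/1 = 8/1 = 8, a_1 = floor((5 + 5)/8) = 1.
  m_2 = 8*1 - 5 = 3, d_2 = (33 - 3^2)/8 = 24/8 = 3, a_2 = floor((5 + 3)/3) = 2.
  m_3 = 3*2 - 3 = 3, d_3 = (33 - 3^2)/3 = 24/3 = 8, a_3 = floor((5 + 3)/8) = 1.
  m_4 = 8*1 - 3 = 5, d_4 = (33 - 5^2)/8 = 8/8 = 1, a_4 = floor((5 + 5)/1) = 10.
  m_5 = 1*10 - 5 = 5, d_5 = (33 - 5^2)/1 = 8/1 = 8: (m_5, d_5) = (m_1, d_1) = (5, 8), so from here the quotients repeat a_1, ..., a_4; the period length is 4.
Hence the expansion of sqrt(33) is a_0 = 5 followed by the repeating block 1, 2, 1, 10 (period 4).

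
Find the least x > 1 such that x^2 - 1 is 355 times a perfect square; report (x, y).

First expand sqrt(355) as a continued fraction. With x_i = (sqrt(355) + m_i)/d_i and (m_0, d_0) = (0, 1): a_0 = floor(sqrt(355)) = 18, since 18^2 = 324 <= 355 < 361 = 19^2.
Iterate m_{i+1} = d_i*a_i - m_i, d_{i+1} = (355 - m_{i+1}^2)/d_i, a_{i+1} = floor((a_0 + m_{i+1})/d_{i+1}):
  m_1 = 1*18 - 0 = 18, d_1 = (355 - 18^2)/1 = 31/1 = 31, a_1 = floor((18 + 18)/31) = 1.
  m_2 = 31*1 - 18 = 13, d_2 = (355 - 13^2)/31 = 186/31 = 6, a_2 = floor((18 + 13)/6) = 5.
  m_3 = 6*5 - 13 = 17, d_3 = (355 - 17^2)/6 = 66/6 = 11, a_3 = floor((18 + 17)/11) = 3.
  m_4 = 11*3 - 17 = 16, d_4 = (355 - 16^2)/11 = 99/11 = 9, a_4 = floor((18 + 16)/9) = 3.
  m_5 = 9*3 - 16 = 11, d_5 = (355 - 11^2)/9 = 234/9 = 26, a_5 = floor((18 + 11)/26) = 1.
  m_6 = 26*1 - 11 = 15, d_6 = (355 - 15^2)/26 = 130/26 = 5, a_6 = floor((18 + 15)/5) = 6.
  m_7 = 5*6 - 15 = 15, d_7 = (355 - 15^2)/5 = 130/5 = 26, a_7 = floor((18 + 15)/26) = 1.
  m_8 = 26*1 - 15 = 11, d_8 = (355 - 11^2)/26 = 234/26 = 9, a_8 = floor((18 + 11)/9) = 3.
  m_9 = 9*3 - 11 = 16, d_9 = (355 - 16^2)/9 = 99/9 = 11, a_9 = floor((18 + 16)/11) = 3.
  m_10 = 11*3 - 16 = 17, d_10 = (355 - 17^2)/11 = 66/11 = 6, a_10 = floor((18 + 17)/6) = 5.
  m_11 = 6*5 - 17 = 13, d_11 = (355 - 13^2)/6 = 186/6 = 31, a_11 = floor((18 + 13)/31) = 1.
  m_12 = 31*1 - 13 = 18, d_12 = (355 - 18^2)/31 = 31/31 = 1, a_12 = floor((18 + 18)/1) = 36.
  m_13 = 1*36 - 18 = 18, d_13 = (355 - 18^2)/1 = 31/1 = 31: (m_13, d_13) = (m_1, d_1) = (18, 31), so from here the quotients repeat a_1, ..., a_12; the period length is 12.
So sqrt(355) = [18; (1, 5, 3, 3, 1, 6, 1, 3, 3, 5, 1, 36)] with period length k = 12.
k is even, so the fundamental solution of x^2 - 355y^2 = 1 is (p_{k-1}, q_{k-1}) = (p_11, q_11); compute convergents through index 11.
Convergents (p_i = a_i*p_{i-1} + p_{i-2}, q_i = a_i*q_{i-1} + q_{i-2} with p_{-2}=0, p_{-1}=1, q_{-2}=1, q_{-1}=0):
  i=0: a_0=18, p_0 = 18*1 + 0 = 18, q_0 = 18*0 + 1 = 1.
  i=1: a_1=1, p_1 = 1*18 + 1 = 19, q_1 = 1*1 + 0 = 1.
  i=2: a_2=5, p_2 = 5*19 + 18 = 113, q_2 = 5*1 + 1 = 6.
  i=3: a_3=3, p_3 = 3*113 + 19 = 358, q_3 = 3*6 + 1 = 19.
  i=4: a_4=3, p_4 = 3*358 + 113 = 1187, q_4 = 3*19 + 6 = 63.
  i=5: a_5=1, p_5 = 1*1187 + 358 = 1545, q_5 = 1*63 + 19 = 82.
  i=6: a_6=6, p_6 = 6*1545 + 1187 = 10457, q_6 = 6*82 + 63 = 555.
  i=7: a_7=1, p_7 = 1*10457 + 1545 = 12002, q_7 = 1*555 + 82 = 637.
  i=8: a_8=3, p_8 = 3*12002 + 10457 = 46463, q_8 = 3*637 + 555 = 2466.
  i=9: a_9=3, p_9 = 3*46463 + 12002 = 151391, q_9 = 3*2466 + 637 = 8035.
  i=10: a_10=5, p_10 = 5*151391 + 46463 = 803418, q_10 = 5*8035 + 2466 = 42641.
  i=11: a_11=1, p_11 = 1*803418 + 151391 = 954809, q_11 = 1*42641 + 8035 = 50676.
Check: 954809^2 - 355*50676^2 = 911660226481 - 911660226480 = 1, so (x, y) = (954809, 50676) solves the equation, and by the theorem it is the least positive solution.

(x, y) = (954809, 50676)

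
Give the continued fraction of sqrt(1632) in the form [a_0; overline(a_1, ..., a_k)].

[40; overline(2, 1, 1, 19, 1, 1, 2, 80)]

Write x_i = (sqrt(1632) + m_i)/d_i with (m_0, d_0) = (0, 1). a_0 = floor(sqrt(1632)) = 40, since 40^2 = 1600 <= 1632 < 1681 = 41^2.
Iterate m_{i+1} = d_i*a_i - m_i, d_{i+1} = (1632 - m_{i+1}^2)/d_i, a_{i+1} = floor((a_0 + m_{i+1})/d_{i+1}):
  m_1 = 1*40 - 0 = 40, d_1 = (1632 - 40^2)/1 = 32/1 = 32, a_1 = floor((40 + 40)/32) = 2.
  m_2 = 32*2 - 40 = 24, d_2 = (1632 - 24^2)/32 = 1056/32 = 33, a_2 = floor((40 + 24)/33) = 1.
  m_3 = 33*1 - 24 = 9, d_3 = (1632 - 9^2)/33 = 1551/33 = 47, a_3 = floor((40 + 9)/47) = 1.
  m_4 = 47*1 - 9 = 38, d_4 = (1632 - 38^2)/47 = 188/47 = 4, a_4 = floor((40 + 38)/4) = 19.
  m_5 = 4*19 - 38 = 38, d_5 = (1632 - 38^2)/4 = 188/4 = 47, a_5 = floor((40 + 38)/47) = 1.
  m_6 = 47*1 - 38 = 9, d_6 = (1632 - 9^2)/47 = 1551/47 = 33, a_6 = floor((40 + 9)/33) = 1.
  m_7 = 33*1 - 9 = 24, d_7 = (1632 - 24^2)/33 = 1056/33 = 32, a_7 = floor((40 + 24)/32) = 2.
  m_8 = 32*2 - 24 = 40, d_8 = (1632 - 40^2)/32 = 32/32 = 1, a_8 = floor((40 + 40)/1) = 80.
  m_9 = 1*80 - 40 = 40, d_9 = (1632 - 40^2)/1 = 32/1 = 32: (m_9, d_9) = (m_1, d_1) = (40, 32), so from here the quotients repeat a_1, ..., a_8; the period length is 8.
Hence the expansion of sqrt(1632) is a_0 = 40 followed by the repeating block 2, 1, 1, 19, 1, 1, 2, 80 (period 8).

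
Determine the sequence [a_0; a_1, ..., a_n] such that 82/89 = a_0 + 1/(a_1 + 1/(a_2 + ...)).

Run the Euclidean algorithm on 82 and 89; the successive quotients are the partial quotients a_0, a_1, ... (each step inverts the fractional part left over by the previous one):
  82 = 0*89 + 82, so a_0 = 0.
  89 = 1*82 + 7, so a_1 = 1.
  82 = 11*7 + 5, so a_2 = 11.
  7 = 1*5 + 2, so a_3 = 1.
  5 = 2*2 + 1, so a_4 = 2.
  2 = 2*1 + 0, so a_5 = 2.
The remainder reaches 0 after 6 divisions, so the expansion has 6 partial quotients, read off in order.

[0; 1, 11, 1, 2, 2]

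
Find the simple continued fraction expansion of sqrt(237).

[15; (2, 1, 1, 7, 10, 7, 1, 1, 2, 30)]

Write x_i = (sqrt(237) + m_i)/d_i with (m_0, d_0) = (0, 1). a_0 = floor(sqrt(237)) = 15, since 15^2 = 225 <= 237 < 256 = 16^2.
Iterate m_{i+1} = d_i*a_i - m_i, d_{i+1} = (237 - m_{i+1}^2)/d_i, a_{i+1} = floor((a_0 + m_{i+1})/d_{i+1}):
  m_1 = 1*15 - 0 = 15, d_1 = (237 - 15^2)/1 = 12/1 = 12, a_1 = floor((15 + 15)/12) = 2.
  m_2 = 12*2 - 15 = 9, d_2 = (237 - 9^2)/12 = 156/12 = 13, a_2 = floor((15 + 9)/13) = 1.
  m_3 = 13*1 - 9 = 4, d_3 = (237 - 4^2)/13 = 221/13 = 17, a_3 = floor((15 + 4)/17) = 1.
  m_4 = 17*1 - 4 = 13, d_4 = (237 - 13^2)/17 = 68/17 = 4, a_4 = floor((15 + 13)/4) = 7.
  m_5 = 4*7 - 13 = 15, d_5 = (237 - 15^2)/4 = 12/4 = 3, a_5 = floor((15 + 15)/3) = 10.
  m_6 = 3*10 - 15 = 15, d_6 = (237 - 15^2)/3 = 12/3 = 4, a_6 = floor((15 + 15)/4) = 7.
  m_7 = 4*7 - 15 = 13, d_7 = (237 - 13^2)/4 = 68/4 = 17, a_7 = floor((15 + 13)/17) = 1.
  m_8 = 17*1 - 13 = 4, d_8 = (237 - 4^2)/17 = 221/17 = 13, a_8 = floor((15 + 4)/13) = 1.
  m_9 = 13*1 - 4 = 9, d_9 = (237 - 9^2)/13 = 156/13 = 12, a_9 = floor((15 + 9)/12) = 2.
  m_10 = 12*2 - 9 = 15, d_10 = (237 - 15^2)/12 = 12/12 = 1, a_10 = floor((15 + 15)/1) = 30.
  m_11 = 1*30 - 15 = 15, d_11 = (237 - 15^2)/1 = 12/1 = 12: (m_11, d_11) = (m_1, d_1) = (15, 12), so from here the quotients repeat a_1, ..., a_10; the period length is 10.
Hence the expansion of sqrt(237) is a_0 = 15 followed by the repeating block 2, 1, 1, 7, 10, 7, 1, 1, 2, 30 (period 10).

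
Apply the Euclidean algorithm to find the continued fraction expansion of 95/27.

Run the Euclidean algorithm on 95 and 27; the successive quotients are the partial quotients a_0, a_1, ... (each step inverts the fractional part left over by the previous one):
  95 = 3*27 + 14, so a_0 = 3.
  27 = 1*14 + 13, so a_1 = 1.
  14 = 1*13 + 1, so a_2 = 1.
  13 = 13*1 + 0, so a_3 = 13.
The remainder reaches 0 after 4 divisions, so the expansion has 4 partial quotients, read off in order.

[3; 1, 1, 13]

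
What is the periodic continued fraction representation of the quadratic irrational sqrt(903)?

[30; (20, 60)]

Write x_i = (sqrt(903) + m_i)/d_i with (m_0, d_0) = (0, 1). a_0 = floor(sqrt(903)) = 30, since 30^2 = 900 <= 903 < 961 = 31^2.
Iterate m_{i+1} = d_i*a_i - m_i, d_{i+1} = (903 - m_{i+1}^2)/d_i, a_{i+1} = floor((a_0 + m_{i+1})/d_{i+1}):
  m_1 = 1*30 - 0 = 30, d_1 = (903 - 30^2)/1 = 3/1 = 3, a_1 = floor((30 + 30)/3) = 20.
  m_2 = 3*20 - 30 = 30, d_2 = (903 - 30^2)/3 = 3/3 = 1, a_2 = floor((30 + 30)/1) = 60.
  m_3 = 1*60 - 30 = 30, d_3 = (903 - 30^2)/1 = 3/1 = 3: (m_3, d_3) = (m_1, d_1) = (30, 3), so from here the quotients repeat a_1, a_2; the period length is 2.
Hence the expansion of sqrt(903) is a_0 = 30 followed by the repeating block 20, 60 (period 2).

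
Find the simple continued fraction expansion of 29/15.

[1; 1, 14]

Run the Euclidean algorithm on 29 and 15; the successive quotients are the partial quotients a_0, a_1, ... (each step inverts the fractional part left over by the previous one):
  29 = 1*15 + 14, so a_0 = 1.
  15 = 1*14 + 1, so a_1 = 1.
  14 = 14*1 + 0, so a_2 = 14.
The remainder reaches 0 after 3 divisions, so the expansion has 3 partial quotients, read off in order.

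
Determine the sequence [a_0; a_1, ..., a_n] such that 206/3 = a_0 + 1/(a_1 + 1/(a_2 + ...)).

Run the Euclidean algorithm on 206 and 3; the successive quotients are the partial quotients a_0, a_1, ... (each step inverts the fractional part left over by the previous one):
  206 = 68*3 + 2, so a_0 = 68.
  3 = 1*2 + 1, so a_1 = 1.
  2 = 2*1 + 0, so a_2 = 2.
The remainder reaches 0 after 3 divisions, so the expansion has 3 partial quotients, read off in order.

[68; 1, 2]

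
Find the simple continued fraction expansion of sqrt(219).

[14; (1, 3, 1, 28)]

Write x_i = (sqrt(219) + m_i)/d_i with (m_0, d_0) = (0, 1). a_0 = floor(sqrt(219)) = 14, since 14^2 = 196 <= 219 < 225 = 15^2.
Iterate m_{i+1} = d_i*a_i - m_i, d_{i+1} = (219 - m_{i+1}^2)/d_i, a_{i+1} = floor((a_0 + m_{i+1})/d_{i+1}):
  m_1 = 1*14 - 0 = 14, d_1 = (219 - 14^2)/1 = 23/1 = 23, a_1 = floor((14 + 14)/23) = 1.
  m_2 = 23*1 - 14 = 9, d_2 = (219 - 9^2)/23 = 138/23 = 6, a_2 = floor((14 + 9)/6) = 3.
  m_3 = 6*3 - 9 = 9, d_3 = (219 - 9^2)/6 = 138/6 = 23, a_3 = floor((14 + 9)/23) = 1.
  m_4 = 23*1 - 9 = 14, d_4 = (219 - 14^2)/23 = 23/23 = 1, a_4 = floor((14 + 14)/1) = 28.
  m_5 = 1*28 - 14 = 14, d_5 = (219 - 14^2)/1 = 23/1 = 23: (m_5, d_5) = (m_1, d_1) = (14, 23), so from here the quotients repeat a_1, ..., a_4; the period length is 4.
Hence the expansion of sqrt(219) is a_0 = 14 followed by the repeating block 1, 3, 1, 28 (period 4).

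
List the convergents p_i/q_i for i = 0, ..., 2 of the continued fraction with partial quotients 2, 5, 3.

Using the convergent recurrence p_i = a_i*p_{i-1} + p_{i-2}, q_i = a_i*q_{i-1} + q_{i-2} with p_{-2}=0, p_{-1}=1, q_{-2}=1, q_{-1}=0:
  i=0: a_0=2, p_0 = 2*1 + 0 = 2, q_0 = 2*0 + 1 = 1.
  i=1: a_1=5, p_1 = 5*2 + 1 = 11, q_1 = 5*1 + 0 = 5.
  i=2: a_2=3, p_2 = 3*11 + 2 = 35, q_2 = 3*5 + 1 = 16.

2/1, 11/5, 35/16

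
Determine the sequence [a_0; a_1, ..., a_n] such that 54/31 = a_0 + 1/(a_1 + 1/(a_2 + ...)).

Run the Euclidean algorithm on 54 and 31; the successive quotients are the partial quotients a_0, a_1, ... (each step inverts the fractional part left over by the previous one):
  54 = 1*31 + 23, so a_0 = 1.
  31 = 1*23 + 8, so a_1 = 1.
  23 = 2*8 + 7, so a_2 = 2.
  8 = 1*7 + 1, so a_3 = 1.
  7 = 7*1 + 0, so a_4 = 7.
The remainder reaches 0 after 5 divisions, so the expansion has 5 partial quotients, read off in order.

[1; 1, 2, 1, 7]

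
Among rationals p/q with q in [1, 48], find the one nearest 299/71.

Expand x = 299/71 as a continued fraction with the Euclidean algorithm:
  299 = 4*71 + 15, so a_0 = 4.
  71 = 4*15 + 11, so a_1 = 4.
  15 = 1*11 + 4, so a_2 = 1.
  11 = 2*4 + 3, so a_3 = 2.
  4 = 1*3 + 1, so a_4 = 1.
  3 = 3*1 + 0, so a_5 = 3.
so x = [4; 4, 1, 2, 1, 3].
Convergents (p_i = a_i*p_{i-1} + p_{i-2}, q_i = a_i*q_{i-1} + q_{i-2} with p_{-2}=0, p_{-1}=1, q_{-2}=1, q_{-1}=0), until the denominator exceeds 48:
  i=0: a_0=4, p_0 = 4*1 + 0 = 4, q_0 = 4*0 + 1 = 1.
  i=1: a_1=4, p_1 = 4*4 + 1 = 17, q_1 = 4*1 + 0 = 4.
  i=2: a_2=1, p_2 = 1*17 + 4 = 21, q_2 = 1*4 + 1 = 5.
  i=3: a_3=2, p_3 = 2*21 + 17 = 59, q_3 = 2*5 + 4 = 14.
  i=4: a_4=1, p_4 = 1*59 + 21 = 80, q_4 = 1*14 + 5 = 19.
  i=5: a_5=3, p_5 = 3*80 + 59 = 299, q_5 = 3*19 + 14 = 71.
q_5 = 71 > 48, so the last convergent with denominator <= 48 is p_4/q_4 = 80/19.
The closest fraction with denominator <= 48 is either p_4/q_4 or the intermediate fraction (k*p_4 + p_3)/(k*q_4 + q_3) with the largest k >= 1 whose denominator stays <= 48; these approach x as k grows, and every other convergent or intermediate fraction in range is farther away.
Largest k: floor((48 - q_3)/q_4) = floor((48 - 14)/19) = 1.
That gives (1*80 + 59)/(1*19 + 14) = 139/33.
Compare the errors: |x - 80/19| = |299*19 - 80*71|/(71*19) = 1/1349, and |x - 139/33| = |299*33 - 139*71|/(71*33) = 2/2343.
Cross-multiplying, 1*2343 = 2343 < 2698 = 2*1349, so 1/1349 is smaller: the convergent 80/19 is closer to x than 139/33.

80/19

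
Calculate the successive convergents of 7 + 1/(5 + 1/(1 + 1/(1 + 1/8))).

Using the convergent recurrence p_i = a_i*p_{i-1} + p_{i-2}, q_i = a_i*q_{i-1} + q_{i-2} with p_{-2}=0, p_{-1}=1, q_{-2}=1, q_{-1}=0:
  i=0: a_0=7, p_0 = 7*1 + 0 = 7, q_0 = 7*0 + 1 = 1.
  i=1: a_1=5, p_1 = 5*7 + 1 = 36, q_1 = 5*1 + 0 = 5.
  i=2: a_2=1, p_2 = 1*36 + 7 = 43, q_2 = 1*5 + 1 = 6.
  i=3: a_3=1, p_3 = 1*43 + 36 = 79, q_3 = 1*6 + 5 = 11.
  i=4: a_4=8, p_4 = 8*79 + 43 = 675, q_4 = 8*11 + 6 = 94.

7/1, 36/5, 43/6, 79/11, 675/94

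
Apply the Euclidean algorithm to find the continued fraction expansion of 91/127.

[0; 1, 2, 1, 1, 8, 2]

Run the Euclidean algorithm on 91 and 127; the successive quotients are the partial quotients a_0, a_1, ... (each step inverts the fractional part left over by the previous one):
  91 = 0*127 + 91, so a_0 = 0.
  127 = 1*91 + 36, so a_1 = 1.
  91 = 2*36 + 19, so a_2 = 2.
  36 = 1*19 + 17, so a_3 = 1.
  19 = 1*17 + 2, so a_4 = 1.
  17 = 8*2 + 1, so a_5 = 8.
  2 = 2*1 + 0, so a_6 = 2.
The remainder reaches 0 after 7 divisions, so the expansion has 7 partial quotients, read off in order.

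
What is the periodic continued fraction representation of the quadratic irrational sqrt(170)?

[13; (26)]

Write x_i = (sqrt(170) + m_i)/d_i with (m_0, d_0) = (0, 1). a_0 = floor(sqrt(170)) = 13, since 13^2 = 169 <= 170 < 196 = 14^2.
Iterate m_{i+1} = d_i*a_i - m_i, d_{i+1} = (170 - m_{i+1}^2)/d_i, a_{i+1} = floor((a_0 + m_{i+1})/d_{i+1}):
  m_1 = 1*13 - 0 = 13, d_1 = (170 - 13^2)/1 = 1/1 = 1, a_1 = floor((13 + 13)/1) = 26.
  m_2 = 1*26 - 13 = 13, d_2 = (170 - 13^2)/1 = 1/1 = 1: (m_2, d_2) = (m_1, d_1) = (13, 1), so from here the quotient a_1 repeats; the period length is 1.
Hence the expansion of sqrt(170) is a_0 = 13 followed by the repeating block 26 (period 1).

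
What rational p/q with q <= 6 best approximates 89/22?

4/1

Expand x = 89/22 as a continued fraction with the Euclidean algorithm:
  89 = 4*22 + 1, so a_0 = 4.
  22 = 22*1 + 0, so a_1 = 22.
so x = [4; 22].
Convergents (p_i = a_i*p_{i-1} + p_{i-2}, q_i = a_i*q_{i-1} + q_{i-2} with p_{-2}=0, p_{-1}=1, q_{-2}=1, q_{-1}=0), until the denominator exceeds 6:
  i=0: a_0=4, p_0 = 4*1 + 0 = 4, q_0 = 4*0 + 1 = 1.
  i=1: a_1=22, p_1 = 22*4 + 1 = 89, q_1 = 22*1 + 0 = 22.
q_1 = 22 > 6, so the last convergent with denominator <= 6 is p_0/q_0 = 4/1.
The closest fraction with denominator <= 6 is either p_0/q_0 or the intermediate fraction (k*p_0 + p_{-1})/(k*q_0 + q_{-1}) with the largest k >= 1 whose denominator stays <= 6; these approach x as k grows, and every other convergent or intermediate fraction in range is farther away.
Largest k: floor((6 - q_{-1})/q_0) = floor((6 - 0)/1) = 6 (using the seeds p_{-1} = 1, q_{-1} = 0).
That gives (6*4 + 1)/(6*1 + 0) = 25/6.
Compare the errors: |x - 4/1| = |89*1 - 4*22|/(22*1) = 1/22, and |x - 25/6| = |89*6 - 25*22|/(22*6) = 16/132.
Cross-multiplying, 1*132 = 132 < 352 = 16*22, so 1/22 is smaller: the convergent 4/1 is closer to x than 25/6.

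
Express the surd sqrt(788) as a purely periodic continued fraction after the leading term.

Write x_i = (sqrt(788) + m_i)/d_i with (m_0, d_0) = (0, 1). a_0 = floor(sqrt(788)) = 28, since 28^2 = 784 <= 788 < 841 = 29^2.
Iterate m_{i+1} = d_i*a_i - m_i, d_{i+1} = (788 - m_{i+1}^2)/d_i, a_{i+1} = floor((a_0 + m_{i+1})/d_{i+1}):
  m_1 = 1*28 - 0 = 28, d_1 = (788 - 28^2)/1 = 4/1 = 4, a_1 = floor((28 + 28)/4) = 14.
  m_2 = 4*14 - 28 = 28, d_2 = (788 - 28^2)/4 = 4/4 = 1, a_2 = floor((28 + 28)/1) = 56.
  m_3 = 1*56 - 28 = 28, d_3 = (788 - 28^2)/1 = 4/1 = 4: (m_3, d_3) = (m_1, d_1) = (28, 4), so from here the quotients repeat a_1, a_2; the period length is 2.
Hence the expansion of sqrt(788) is a_0 = 28 followed by the repeating block 14, 56 (period 2).

[28; (14, 56)]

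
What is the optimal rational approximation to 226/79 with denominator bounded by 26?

63/22

Expand x = 226/79 as a continued fraction with the Euclidean algorithm:
  226 = 2*79 + 68, so a_0 = 2.
  79 = 1*68 + 11, so a_1 = 1.
  68 = 6*11 + 2, so a_2 = 6.
  11 = 5*2 + 1, so a_3 = 5.
  2 = 2*1 + 0, so a_4 = 2.
so x = [2; 1, 6, 5, 2].
Convergents (p_i = a_i*p_{i-1} + p_{i-2}, q_i = a_i*q_{i-1} + q_{i-2} with p_{-2}=0, p_{-1}=1, q_{-2}=1, q_{-1}=0), until the denominator exceeds 26:
  i=0: a_0=2, p_0 = 2*1 + 0 = 2, q_0 = 2*0 + 1 = 1.
  i=1: a_1=1, p_1 = 1*2 + 1 = 3, q_1 = 1*1 + 0 = 1.
  i=2: a_2=6, p_2 = 6*3 + 2 = 20, q_2 = 6*1 + 1 = 7.
  i=3: a_3=5, p_3 = 5*20 + 3 = 103, q_3 = 5*7 + 1 = 36.
q_3 = 36 > 26, so the last convergent with denominator <= 26 is p_2/q_2 = 20/7.
The closest fraction with denominator <= 26 is either p_2/q_2 or the intermediate fraction (k*p_2 + p_1)/(k*q_2 + q_1) with the largest k >= 1 whose denominator stays <= 26; these approach x as k grows, and every other convergent or intermediate fraction in range is farther away.
Largest k: floor((26 - q_1)/q_2) = floor((26 - 1)/7) = 3.
That gives (3*20 + 3)/(3*7 + 1) = 63/22.
Compare the errors: |x - 20/7| = |226*7 - 20*79|/(79*7) = 2/553, and |x - 63/22| = |226*22 - 63*79|/(79*22) = 5/1738.
Cross-multiplying, 5*553 = 2765 < 3476 = 2*1738, so 5/1738 is smaller: the intermediate fraction 63/22 is closer to x than 20/7.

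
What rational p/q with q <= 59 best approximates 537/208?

142/55

Expand x = 537/208 as a continued fraction with the Euclidean algorithm:
  537 = 2*208 + 121, so a_0 = 2.
  208 = 1*121 + 87, so a_1 = 1.
  121 = 1*87 + 34, so a_2 = 1.
  87 = 2*34 + 19, so a_3 = 2.
  34 = 1*19 + 15, so a_4 = 1.
  19 = 1*15 + 4, so a_5 = 1.
  15 = 3*4 + 3, so a_6 = 3.
  4 = 1*3 + 1, so a_7 = 1.
  3 = 3*1 + 0, so a_8 = 3.
so x = [2; 1, 1, 2, 1, 1, 3, 1, 3].
Convergents (p_i = a_i*p_{i-1} + p_{i-2}, q_i = a_i*q_{i-1} + q_{i-2} with p_{-2}=0, p_{-1}=1, q_{-2}=1, q_{-1}=0), until the denominator exceeds 59:
  i=0: a_0=2, p_0 = 2*1 + 0 = 2, q_0 = 2*0 + 1 = 1.
  i=1: a_1=1, p_1 = 1*2 + 1 = 3, q_1 = 1*1 + 0 = 1.
  i=2: a_2=1, p_2 = 1*3 + 2 = 5, q_2 = 1*1 + 1 = 2.
  i=3: a_3=2, p_3 = 2*5 + 3 = 13, q_3 = 2*2 + 1 = 5.
  i=4: a_4=1, p_4 = 1*13 + 5 = 18, q_4 = 1*5 + 2 = 7.
  i=5: a_5=1, p_5 = 1*18 + 13 = 31, q_5 = 1*7 + 5 = 12.
  i=6: a_6=3, p_6 = 3*31 + 18 = 111, q_6 = 3*12 + 7 = 43.
  i=7: a_7=1, p_7 = 1*111 + 31 = 142, q_7 = 1*43 + 12 = 55.
  i=8: a_8=3, p_8 = 3*142 + 111 = 537, q_8 = 3*55 + 43 = 208.
q_8 = 208 > 59, so the last convergent with denominator <= 59 is p_7/q_7 = 142/55.
The closest fraction with denominator <= 59 is either p_7/q_7 or the intermediate fraction (k*p_7 + p_6)/(k*q_7 + q_6) with the largest k >= 1 whose denominator stays <= 59; these approach x as k grows, and every other convergent or intermediate fraction in range is farther away.
Largest k: floor((59 - q_6)/q_7) = floor((59 - 43)/55) = 0.
Since k = 0, no intermediate fraction beyond p_7/q_7 has denominator <= 59, so the convergent 142/55 is the closest (its error is |537*55 - 142*208|/(208*55) = 1/11440).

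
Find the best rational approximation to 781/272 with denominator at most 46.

89/31

Expand x = 781/272 as a continued fraction with the Euclidean algorithm:
  781 = 2*272 + 237, so a_0 = 2.
  272 = 1*237 + 35, so a_1 = 1.
  237 = 6*35 + 27, so a_2 = 6.
  35 = 1*27 + 8, so a_3 = 1.
  27 = 3*8 + 3, so a_4 = 3.
  8 = 2*3 + 2, so a_5 = 2.
  3 = 1*2 + 1, so a_6 = 1.
  2 = 2*1 + 0, so a_7 = 2.
so x = [2; 1, 6, 1, 3, 2, 1, 2].
Convergents (p_i = a_i*p_{i-1} + p_{i-2}, q_i = a_i*q_{i-1} + q_{i-2} with p_{-2}=0, p_{-1}=1, q_{-2}=1, q_{-1}=0), until the denominator exceeds 46:
  i=0: a_0=2, p_0 = 2*1 + 0 = 2, q_0 = 2*0 + 1 = 1.
  i=1: a_1=1, p_1 = 1*2 + 1 = 3, q_1 = 1*1 + 0 = 1.
  i=2: a_2=6, p_2 = 6*3 + 2 = 20, q_2 = 6*1 + 1 = 7.
  i=3: a_3=1, p_3 = 1*20 + 3 = 23, q_3 = 1*7 + 1 = 8.
  i=4: a_4=3, p_4 = 3*23 + 20 = 89, q_4 = 3*8 + 7 = 31.
  i=5: a_5=2, p_5 = 2*89 + 23 = 201, q_5 = 2*31 + 8 = 70.
q_5 = 70 > 46, so the last convergent with denominator <= 46 is p_4/q_4 = 89/31.
The closest fraction with denominator <= 46 is either p_4/q_4 or the intermediate fraction (k*p_4 + p_3)/(k*q_4 + q_3) with the largest k >= 1 whose denominator stays <= 46; these approach x as k grows, and every other convergent or intermediate fraction in range is farther away.
Largest k: floor((46 - q_3)/q_4) = floor((46 - 8)/31) = 1.
That gives (1*89 + 23)/(1*31 + 8) = 112/39.
Compare the errors: |x - 89/31| = |781*31 - 89*272|/(272*31) = 3/8432, and |x - 112/39| = |781*39 - 112*272|/(272*39) = 5/10608.
Cross-multiplying, 3*10608 = 31824 < 42160 = 5*8432, so 3/8432 is smaller: the convergent 89/31 is closer to x than 112/39.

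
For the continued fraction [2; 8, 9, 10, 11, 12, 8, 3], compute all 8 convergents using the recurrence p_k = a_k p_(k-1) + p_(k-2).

Using the convergent recurrence p_i = a_i*p_{i-1} + p_{i-2}, q_i = a_i*q_{i-1} + q_{i-2} with p_{-2}=0, p_{-1}=1, q_{-2}=1, q_{-1}=0:
  i=0: a_0=2, p_0 = 2*1 + 0 = 2, q_0 = 2*0 + 1 = 1.
  i=1: a_1=8, p_1 = 8*2 + 1 = 17, q_1 = 8*1 + 0 = 8.
  i=2: a_2=9, p_2 = 9*17 + 2 = 155, q_2 = 9*8 + 1 = 73.
  i=3: a_3=10, p_3 = 10*155 + 17 = 1567, q_3 = 10*73 + 8 = 738.
  i=4: a_4=11, p_4 = 11*1567 + 155 = 17392, q_4 = 11*738 + 73 = 8191.
  i=5: a_5=12, p_5 = 12*17392 + 1567 = 210271, q_5 = 12*8191 + 738 = 99030.
  i=6: a_6=8, p_6 = 8*210271 + 17392 = 1699560, q_6 = 8*99030 + 8191 = 800431.
  i=7: a_7=3, p_7 = 3*1699560 + 210271 = 5308951, q_7 = 3*800431 + 99030 = 2500323.

2/1, 17/8, 155/73, 1567/738, 17392/8191, 210271/99030, 1699560/800431, 5308951/2500323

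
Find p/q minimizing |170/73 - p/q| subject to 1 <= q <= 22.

7/3

Expand x = 170/73 as a continued fraction with the Euclidean algorithm:
  170 = 2*73 + 24, so a_0 = 2.
  73 = 3*24 + 1, so a_1 = 3.
  24 = 24*1 + 0, so a_2 = 24.
so x = [2; 3, 24].
Convergents (p_i = a_i*p_{i-1} + p_{i-2}, q_i = a_i*q_{i-1} + q_{i-2} with p_{-2}=0, p_{-1}=1, q_{-2}=1, q_{-1}=0), until the denominator exceeds 22:
  i=0: a_0=2, p_0 = 2*1 + 0 = 2, q_0 = 2*0 + 1 = 1.
  i=1: a_1=3, p_1 = 3*2 + 1 = 7, q_1 = 3*1 + 0 = 3.
  i=2: a_2=24, p_2 = 24*7 + 2 = 170, q_2 = 24*3 + 1 = 73.
q_2 = 73 > 22, so the last convergent with denominator <= 22 is p_1/q_1 = 7/3.
The closest fraction with denominator <= 22 is either p_1/q_1 or the intermediate fraction (k*p_1 + p_0)/(k*q_1 + q_0) with the largest k >= 1 whose denominator stays <= 22; these approach x as k grows, and every other convergent or intermediate fraction in range is farther away.
Largest k: floor((22 - q_0)/q_1) = floor((22 - 1)/3) = 7.
That gives (7*7 + 2)/(7*3 + 1) = 51/22.
Compare the errors: |x - 7/3| = |170*3 - 7*73|/(73*3) = 1/219, and |x - 51/22| = |170*22 - 51*73|/(73*22) = 17/1606.
Cross-multiplying, 1*1606 = 1606 < 3723 = 17*219, so 1/219 is smaller: the convergent 7/3 is closer to x than 51/22.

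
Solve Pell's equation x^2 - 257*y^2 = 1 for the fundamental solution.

(x, y) = (513, 32)

First expand sqrt(257) as a continued fraction. With x_i = (sqrt(257) + m_i)/d_i and (m_0, d_0) = (0, 1): a_0 = floor(sqrt(257)) = 16, since 16^2 = 256 <= 257 < 289 = 17^2.
Iterate m_{i+1} = d_i*a_i - m_i, d_{i+1} = (257 - m_{i+1}^2)/d_i, a_{i+1} = floor((a_0 + m_{i+1})/d_{i+1}):
  m_1 = 1*16 - 0 = 16, d_1 = (257 - 16^2)/1 = 1/1 = 1, a_1 = floor((16 + 16)/1) = 32.
  m_2 = 1*32 - 16 = 16, d_2 = (257 - 16^2)/1 = 1/1 = 1: (m_2, d_2) = (m_1, d_1) = (16, 1), so from here the quotient a_1 repeats; the period length is 1.
So sqrt(257) = [16; (32)] with period length k = 1.
k is odd, so (p_{k-1}, q_{k-1}) only solves x^2 - 257y^2 = -1 and the fundamental solution of x^2 - 257y^2 = 1 is (p_{2k-1}, q_{2k-1}) = (p_1, q_1); compute convergents through index 1, running through the period twice.
Convergents (p_i = a_i*p_{i-1} + p_{i-2}, q_i = a_i*q_{i-1} + q_{i-2} with p_{-2}=0, p_{-1}=1, q_{-2}=1, q_{-1}=0):
  i=0: a_0=16, p_0 = 16*1 + 0 = 16, q_0 = 16*0 + 1 = 1.
  i=1: a_1=32, p_1 = 32*16 + 1 = 513, q_1 = 32*1 + 0 = 32.
Indeed p_0^2 - 257*q_0^2 = 256 - 257 = -1, not +1.
Check: 513^2 - 257*32^2 = 263169 - 263168 = 1, so (x, y) = (513, 32) solves the equation, and by the theorem it is the least positive solution.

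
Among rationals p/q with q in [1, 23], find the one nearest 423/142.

3/1

Expand x = 423/142 as a continued fraction with the Euclidean algorithm:
  423 = 2*142 + 139, so a_0 = 2.
  142 = 1*139 + 3, so a_1 = 1.
  139 = 46*3 + 1, so a_2 = 46.
  3 = 3*1 + 0, so a_3 = 3.
so x = [2; 1, 46, 3].
Convergents (p_i = a_i*p_{i-1} + p_{i-2}, q_i = a_i*q_{i-1} + q_{i-2} with p_{-2}=0, p_{-1}=1, q_{-2}=1, q_{-1}=0), until the denominator exceeds 23:
  i=0: a_0=2, p_0 = 2*1 + 0 = 2, q_0 = 2*0 + 1 = 1.
  i=1: a_1=1, p_1 = 1*2 + 1 = 3, q_1 = 1*1 + 0 = 1.
  i=2: a_2=46, p_2 = 46*3 + 2 = 140, q_2 = 46*1 + 1 = 47.
q_2 = 47 > 23, so the last convergent with denominator <= 23 is p_1/q_1 = 3/1.
The closest fraction with denominator <= 23 is either p_1/q_1 or the intermediate fraction (k*p_1 + p_0)/(k*q_1 + q_0) with the largest k >= 1 whose denominator stays <= 23; these approach x as k grows, and every other convergent or intermediate fraction in range is farther away.
Largest k: floor((23 - q_0)/q_1) = floor((23 - 1)/1) = 22.
That gives (22*3 + 2)/(22*1 + 1) = 68/23.
Compare the errors: |x - 3/1| = |423*1 - 3*142|/(142*1) = 3/142, and |x - 68/23| = |423*23 - 68*142|/(142*23) = 73/3266.
Cross-multiplying, 3*3266 = 9798 < 10366 = 73*142, so 3/142 is smaller: the convergent 3/1 is closer to x than 68/23.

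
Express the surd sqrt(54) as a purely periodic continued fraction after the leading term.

[7; (2, 1, 6, 1, 2, 14)]

Write x_i = (sqrt(54) + m_i)/d_i with (m_0, d_0) = (0, 1). a_0 = floor(sqrt(54)) = 7, since 7^2 = 49 <= 54 < 64 = 8^2.
Iterate m_{i+1} = d_i*a_i - m_i, d_{i+1} = (54 - m_{i+1}^2)/d_i, a_{i+1} = floor((a_0 + m_{i+1})/d_{i+1}):
  m_1 = 1*7 - 0 = 7, d_1 = (54 - 7^2)/1 = 5/1 = 5, a_1 = floor((7 + 7)/5) = 2.
  m_2 = 5*2 - 7 = 3, d_2 = (54 - 3^2)/5 = 45/5 = 9, a_2 = floor((7 + 3)/9) = 1.
  m_3 = 9*1 - 3 = 6, d_3 = (54 - 6^2)/9 = 18/9 = 2, a_3 = floor((7 + 6)/2) = 6.
  m_4 = 2*6 - 6 = 6, d_4 = (54 - 6^2)/2 = 18/2 = 9, a_4 = floor((7 + 6)/9) = 1.
  m_5 = 9*1 - 6 = 3, d_5 = (54 - 3^2)/9 = 45/9 = 5, a_5 = floor((7 + 3)/5) = 2.
  m_6 = 5*2 - 3 = 7, d_6 = (54 - 7^2)/5 = 5/5 = 1, a_6 = floor((7 + 7)/1) = 14.
  m_7 = 1*14 - 7 = 7, d_7 = (54 - 7^2)/1 = 5/1 = 5: (m_7, d_7) = (m_1, d_1) = (7, 5), so from here the quotients repeat a_1, ..., a_6; the period length is 6.
Hence the expansion of sqrt(54) is a_0 = 7 followed by the repeating block 2, 1, 6, 1, 2, 14 (period 6).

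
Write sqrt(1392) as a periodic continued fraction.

[37; (3, 4, 3, 74)]

Write x_i = (sqrt(1392) + m_i)/d_i with (m_0, d_0) = (0, 1). a_0 = floor(sqrt(1392)) = 37, since 37^2 = 1369 <= 1392 < 1444 = 38^2.
Iterate m_{i+1} = d_i*a_i - m_i, d_{i+1} = (1392 - m_{i+1}^2)/d_i, a_{i+1} = floor((a_0 + m_{i+1})/d_{i+1}):
  m_1 = 1*37 - 0 = 37, d_1 = (1392 - 37^2)/1 = 23/1 = 23, a_1 = floor((37 + 37)/23) = 3.
  m_2 = 23*3 - 37 = 32, d_2 = (1392 - 32^2)/23 = 368/23 = 16, a_2 = floor((37 + 32)/16) = 4.
  m_3 = 16*4 - 32 = 32, d_3 = (1392 - 32^2)/16 = 368/16 = 23, a_3 = floor((37 + 32)/23) = 3.
  m_4 = 23*3 - 32 = 37, d_4 = (1392 - 37^2)/23 = 23/23 = 1, a_4 = floor((37 + 37)/1) = 74.
  m_5 = 1*74 - 37 = 37, d_5 = (1392 - 37^2)/1 = 23/1 = 23: (m_5, d_5) = (m_1, d_1) = (37, 23), so from here the quotients repeat a_1, ..., a_4; the period length is 4.
Hence the expansion of sqrt(1392) is a_0 = 37 followed by the repeating block 3, 4, 3, 74 (period 4).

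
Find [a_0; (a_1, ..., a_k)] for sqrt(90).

Write x_i = (sqrt(90) + m_i)/d_i with (m_0, d_0) = (0, 1). a_0 = floor(sqrt(90)) = 9, since 9^2 = 81 <= 90 < 100 = 10^2.
Iterate m_{i+1} = d_i*a_i - m_i, d_{i+1} = (90 - m_{i+1}^2)/d_i, a_{i+1} = floor((a_0 + m_{i+1})/d_{i+1}):
  m_1 = 1*9 - 0 = 9, d_1 = (90 - 9^2)/1 = 9/1 = 9, a_1 = floor((9 + 9)/9) = 2.
  m_2 = 9*2 - 9 = 9, d_2 = (90 - 9^2)/9 = 9/9 = 1, a_2 = floor((9 + 9)/1) = 18.
  m_3 = 1*18 - 9 = 9, d_3 = (90 - 9^2)/1 = 9/1 = 9: (m_3, d_3) = (m_1, d_1) = (9, 9), so from here the quotients repeat a_1, a_2; the period length is 2.
Hence the expansion of sqrt(90) is a_0 = 9 followed by the repeating block 2, 18 (period 2).

[9; (2, 18)]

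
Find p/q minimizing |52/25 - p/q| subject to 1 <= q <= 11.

23/11

Expand x = 52/25 as a continued fraction with the Euclidean algorithm:
  52 = 2*25 + 2, so a_0 = 2.
  25 = 12*2 + 1, so a_1 = 12.
  2 = 2*1 + 0, so a_2 = 2.
so x = [2; 12, 2].
Convergents (p_i = a_i*p_{i-1} + p_{i-2}, q_i = a_i*q_{i-1} + q_{i-2} with p_{-2}=0, p_{-1}=1, q_{-2}=1, q_{-1}=0), until the denominator exceeds 11:
  i=0: a_0=2, p_0 = 2*1 + 0 = 2, q_0 = 2*0 + 1 = 1.
  i=1: a_1=12, p_1 = 12*2 + 1 = 25, q_1 = 12*1 + 0 = 12.
q_1 = 12 > 11, so the last convergent with denominator <= 11 is p_0/q_0 = 2/1.
The closest fraction with denominator <= 11 is either p_0/q_0 or the intermediate fraction (k*p_0 + p_{-1})/(k*q_0 + q_{-1}) with the largest k >= 1 whose denominator stays <= 11; these approach x as k grows, and every other convergent or intermediate fraction in range is farther away.
Largest k: floor((11 - q_{-1})/q_0) = floor((11 - 0)/1) = 11 (using the seeds p_{-1} = 1, q_{-1} = 0).
That gives (11*2 + 1)/(11*1 + 0) = 23/11.
Compare the errors: |x - 2/1| = |52*1 - 2*25|/(25*1) = 2/25, and |x - 23/11| = |52*11 - 23*25|/(25*11) = 3/275.
Cross-multiplying, 3*25 = 75 < 550 = 2*275, so 3/275 is smaller: the intermediate fraction 23/11 is closer to x than 2/1.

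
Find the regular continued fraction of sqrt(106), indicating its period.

[10; (3, 2, 1, 1, 1, 1, 2, 3, 20)]

Write x_i = (sqrt(106) + m_i)/d_i with (m_0, d_0) = (0, 1). a_0 = floor(sqrt(106)) = 10, since 10^2 = 100 <= 106 < 121 = 11^2.
Iterate m_{i+1} = d_i*a_i - m_i, d_{i+1} = (106 - m_{i+1}^2)/d_i, a_{i+1} = floor((a_0 + m_{i+1})/d_{i+1}):
  m_1 = 1*10 - 0 = 10, d_1 = (106 - 10^2)/1 = 6/1 = 6, a_1 = floor((10 + 10)/6) = 3.
  m_2 = 6*3 - 10 = 8, d_2 = (106 - 8^2)/6 = 42/6 = 7, a_2 = floor((10 + 8)/7) = 2.
  m_3 = 7*2 - 8 = 6, d_3 = (106 - 6^2)/7 = 70/7 = 10, a_3 = floor((10 + 6)/10) = 1.
  m_4 = 10*1 - 6 = 4, d_4 = (106 - 4^2)/10 = 90/10 = 9, a_4 = floor((10 + 4)/9) = 1.
  m_5 = 9*1 - 4 = 5, d_5 = (106 - 5^2)/9 = 81/9 = 9, a_5 = floor((10 + 5)/9) = 1.
  m_6 = 9*1 - 5 = 4, d_6 = (106 - 4^2)/9 = 90/9 = 10, a_6 = floor((10 + 4)/10) = 1.
  m_7 = 10*1 - 4 = 6, d_7 = (106 - 6^2)/10 = 70/10 = 7, a_7 = floor((10 + 6)/7) = 2.
  m_8 = 7*2 - 6 = 8, d_8 = (106 - 8^2)/7 = 42/7 = 6, a_8 = floor((10 + 8)/6) = 3.
  m_9 = 6*3 - 8 = 10, d_9 = (106 - 10^2)/6 = 6/6 = 1, a_9 = floor((10 + 10)/1) = 20.
  m_10 = 1*20 - 10 = 10, d_10 = (106 - 10^2)/1 = 6/1 = 6: (m_10, d_10) = (m_1, d_1) = (10, 6), so from here the quotients repeat a_1, ..., a_9; the period length is 9.
Hence the expansion of sqrt(106) is a_0 = 10 followed by the repeating block 3, 2, 1, 1, 1, 1, 2, 3, 20 (period 9).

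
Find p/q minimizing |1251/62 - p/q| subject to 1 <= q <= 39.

343/17

Expand x = 1251/62 as a continued fraction with the Euclidean algorithm:
  1251 = 20*62 + 11, so a_0 = 20.
  62 = 5*11 + 7, so a_1 = 5.
  11 = 1*7 + 4, so a_2 = 1.
  7 = 1*4 + 3, so a_3 = 1.
  4 = 1*3 + 1, so a_4 = 1.
  3 = 3*1 + 0, so a_5 = 3.
so x = [20; 5, 1, 1, 1, 3].
Convergents (p_i = a_i*p_{i-1} + p_{i-2}, q_i = a_i*q_{i-1} + q_{i-2} with p_{-2}=0, p_{-1}=1, q_{-2}=1, q_{-1}=0), until the denominator exceeds 39:
  i=0: a_0=20, p_0 = 20*1 + 0 = 20, q_0 = 20*0 + 1 = 1.
  i=1: a_1=5, p_1 = 5*20 + 1 = 101, q_1 = 5*1 + 0 = 5.
  i=2: a_2=1, p_2 = 1*101 + 20 = 121, q_2 = 1*5 + 1 = 6.
  i=3: a_3=1, p_3 = 1*121 + 101 = 222, q_3 = 1*6 + 5 = 11.
  i=4: a_4=1, p_4 = 1*222 + 121 = 343, q_4 = 1*11 + 6 = 17.
  i=5: a_5=3, p_5 = 3*343 + 222 = 1251, q_5 = 3*17 + 11 = 62.
q_5 = 62 > 39, so the last convergent with denominator <= 39 is p_4/q_4 = 343/17.
The closest fraction with denominator <= 39 is either p_4/q_4 or the intermediate fraction (k*p_4 + p_3)/(k*q_4 + q_3) with the largest k >= 1 whose denominator stays <= 39; these approach x as k grows, and every other convergent or intermediate fraction in range is farther away.
Largest k: floor((39 - q_3)/q_4) = floor((39 - 11)/17) = 1.
That gives (1*343 + 222)/(1*17 + 11) = 565/28.
Compare the errors: |x - 343/17| = |1251*17 - 343*62|/(62*17) = 1/1054, and |x - 565/28| = |1251*28 - 565*62|/(62*28) = 2/1736.
Cross-multiplying, 1*1736 = 1736 < 2108 = 2*1054, so 1/1054 is smaller: the convergent 343/17 is closer to x than 565/28.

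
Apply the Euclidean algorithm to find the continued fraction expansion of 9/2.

Run the Euclidean algorithm on 9 and 2; the successive quotients are the partial quotients a_0, a_1, ... (each step inverts the fractional part left over by the previous one):
  9 = 4*2 + 1, so a_0 = 4.
  2 = 2*1 + 0, so a_1 = 2.
The remainder reaches 0 after 2 divisions, so the expansion has 2 partial quotients, read off in order.

[4; 2]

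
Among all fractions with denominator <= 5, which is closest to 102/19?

Expand x = 102/19 as a continued fraction with the Euclidean algorithm:
  102 = 5*19 + 7, so a_0 = 5.
  19 = 2*7 + 5, so a_1 = 2.
  7 = 1*5 + 2, so a_2 = 1.
  5 = 2*2 + 1, so a_3 = 2.
  2 = 2*1 + 0, so a_4 = 2.
so x = [5; 2, 1, 2, 2].
Convergents (p_i = a_i*p_{i-1} + p_{i-2}, q_i = a_i*q_{i-1} + q_{i-2} with p_{-2}=0, p_{-1}=1, q_{-2}=1, q_{-1}=0), until the denominator exceeds 5:
  i=0: a_0=5, p_0 = 5*1 + 0 = 5, q_0 = 5*0 + 1 = 1.
  i=1: a_1=2, p_1 = 2*5 + 1 = 11, q_1 = 2*1 + 0 = 2.
  i=2: a_2=1, p_2 = 1*11 + 5 = 16, q_2 = 1*2 + 1 = 3.
  i=3: a_3=2, p_3 = 2*16 + 11 = 43, q_3 = 2*3 + 2 = 8.
q_3 = 8 > 5, so the last convergent with denominator <= 5 is p_2/q_2 = 16/3.
The closest fraction with denominator <= 5 is either p_2/q_2 or the intermediate fraction (k*p_2 + p_1)/(k*q_2 + q_1) with the largest k >= 1 whose denominator stays <= 5; these approach x as k grows, and every other convergent or intermediate fraction in range is farther away.
Largest k: floor((5 - q_1)/q_2) = floor((5 - 2)/3) = 1.
That gives (1*16 + 11)/(1*3 + 2) = 27/5.
Compare the errors: |x - 16/3| = |102*3 - 16*19|/(19*3) = 2/57, and |x - 27/5| = |102*5 - 27*19|/(19*5) = 3/95.
Cross-multiplying, 3*57 = 171 < 190 = 2*95, so 3/95 is smaller: the intermediate fraction 27/5 is closer to x than 16/3.

27/5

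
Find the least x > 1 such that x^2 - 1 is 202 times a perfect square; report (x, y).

(x, y) = (19731763, 1388322)

First expand sqrt(202) as a continued fraction. With x_i = (sqrt(202) + m_i)/d_i and (m_0, d_0) = (0, 1): a_0 = floor(sqrt(202)) = 14, since 14^2 = 196 <= 202 < 225 = 15^2.
Iterate m_{i+1} = d_i*a_i - m_i, d_{i+1} = (202 - m_{i+1}^2)/d_i, a_{i+1} = floor((a_0 + m_{i+1})/d_{i+1}):
  m_1 = 1*14 - 0 = 14, d_1 = (202 - 14^2)/1 = 6/1 = 6, a_1 = floor((14 + 14)/6) = 4.
  m_2 = 6*4 - 14 = 10, d_2 = (202 - 10^2)/6 = 102/6 = 17, a_2 = floor((14 + 10)/17) = 1.
  m_3 = 17*1 - 10 = 7, d_3 = (202 - 7^2)/17 = 153/17 = 9, a_3 = floor((14 + 7)/9) = 2.
  m_4 = 9*2 - 7 = 11, d_4 = (202 - 11^2)/9 = 81/9 = 9, a_4 = floor((14 + 11)/9) = 2.
  m_5 = 9*2 - 11 = 7, d_5 = (202 - 7^2)/9 = 153/9 = 17, a_5 = floor((14 + 7)/17) = 1.
  m_6 = 17*1 - 7 = 10, d_6 = (202 - 10^2)/17 = 102/17 = 6, a_6 = floor((14 + 10)/6) = 4.
  m_7 = 6*4 - 10 = 14, d_7 = (202 - 14^2)/6 = 6/6 = 1, a_7 = floor((14 + 14)/1) = 28.
  m_8 = 1*28 - 14 = 14, d_8 = (202 - 14^2)/1 = 6/1 = 6: (m_8, d_8) = (m_1, d_1) = (14, 6), so from here the quotients repeat a_1, ..., a_7; the period length is 7.
So sqrt(202) = [14; (4, 1, 2, 2, 1, 4, 28)] with period length k = 7.
k is odd, so (p_{k-1}, q_{k-1}) only solves x^2 - 202y^2 = -1 and the fundamental solution of x^2 - 202y^2 = 1 is (p_{2k-1}, q_{2k-1}) = (p_13, q_13); compute convergents through index 13, running through the period twice.
Convergents (p_i = a_i*p_{i-1} + p_{i-2}, q_i = a_i*q_{i-1} + q_{i-2} with p_{-2}=0, p_{-1}=1, q_{-2}=1, q_{-1}=0):
  i=0: a_0=14, p_0 = 14*1 + 0 = 14, q_0 = 14*0 + 1 = 1.
  i=1: a_1=4, p_1 = 4*14 + 1 = 57, q_1 = 4*1 + 0 = 4.
  i=2: a_2=1, p_2 = 1*57 + 14 = 71, q_2 = 1*4 + 1 = 5.
  i=3: a_3=2, p_3 = 2*71 + 57 = 199, q_3 = 2*5 + 4 = 14.
  i=4: a_4=2, p_4 = 2*199 + 71 = 469, q_4 = 2*14 + 5 = 33.
  i=5: a_5=1, p_5 = 1*469 + 199 = 668, q_5 = 1*33 + 14 = 47.
  i=6: a_6=4, p_6 = 4*668 + 469 = 3141, q_6 = 4*47 + 33 = 221.
  i=7: a_7=28, p_7 = 28*3141 + 668 = 88616, q_7 = 28*221 + 47 = 6235.
  i=8: a_8=4, p_8 = 4*88616 + 3141 = 357605, q_8 = 4*6235 + 221 = 25161.
  i=9: a_9=1, p_9 = 1*357605 + 88616 = 446221, q_9 = 1*25161 + 6235 = 31396.
  i=10: a_10=2, p_10 = 2*446221 + 357605 = 1250047, q_10 = 2*31396 + 25161 = 87953.
  i=11: a_11=2, p_11 = 2*1250047 + 446221 = 2946315, q_11 = 2*87953 + 31396 = 207302.
  i=12: a_12=1, p_12 = 1*2946315 + 1250047 = 4196362, q_12 = 1*207302 + 87953 = 295255.
  i=13: a_13=4, p_13 = 4*4196362 + 2946315 = 19731763, q_13 = 4*295255 + 207302 = 1388322.
Indeed p_6^2 - 202*q_6^2 = 9865881 - 9865882 = -1, not +1.
Check: 19731763^2 - 202*1388322^2 = 389342471088169 - 389342471088168 = 1, so (x, y) = (19731763, 1388322) solves the equation, and by the theorem it is the least positive solution.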